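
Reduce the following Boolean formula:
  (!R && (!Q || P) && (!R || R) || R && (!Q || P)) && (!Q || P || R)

(!R && (!Q || P) && (!R || R) || R && (!Q || P)) && (!Q || P || R)
= (!R && (!Q || P) || R && (!Q || P)) && (!Q || P || R)   — complement / identity
= (!Q || P) && (!Q || P || R)   — distribution
= !Q || P   — absorption

!Q || P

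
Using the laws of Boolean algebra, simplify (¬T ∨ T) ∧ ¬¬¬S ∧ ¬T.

(¬T ∨ T) ∧ ¬¬¬S ∧ ¬T
= ¬¬¬S ∧ ¬T   (complement / identity)
= ¬S ∧ ¬T   (double negation)

¬S ∧ ¬T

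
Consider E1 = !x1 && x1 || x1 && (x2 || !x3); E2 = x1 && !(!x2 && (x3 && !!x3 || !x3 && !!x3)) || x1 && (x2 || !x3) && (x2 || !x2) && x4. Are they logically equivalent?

E1: !x1 && x1 || x1 && (x2 || !x3)
    = x1 && (x2 || !x3)   [complement / identity]
E2: x1 && !(!x2 && (x3 && !!x3 || !x3 && !!x3)) || x1 && (x2 || !x3) && (x2 || !x2) && x4
    = x1 && !(!x2 && (x3 && !!x3 || !x3 && !!x3)) || x1 && (x2 || !x3) && x4   [complement / identity]
    = x1 && !(!x2 && !!x3) || x1 && (x2 || !x3) && x4   [distribution]
    = x1 && (x2 || !x3) || x1 && (x2 || !x3) && x4   [De Morgan]
    = x1 && (x2 || !x3)   [absorption]
Both reduce to x1 && (x2 || !x3), so they are equivalent.

Yes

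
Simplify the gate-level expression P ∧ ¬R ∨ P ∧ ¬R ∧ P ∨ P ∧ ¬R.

P ∧ ¬R

P ∧ ¬R ∨ P ∧ ¬R ∧ P ∨ P ∧ ¬R
= P ∧ ¬R ∨ P ∧ ¬R   — absorption
= P ∧ ¬R   — idempotence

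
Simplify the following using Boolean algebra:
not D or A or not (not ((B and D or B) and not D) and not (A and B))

not D or A

not D or A or not (not ((B and D or B) and not D) and not (A and B))
= not D or A or (B and D or B) and not D or A and B
= not D or A or B and not D or A and B
= not D or A or (not D or A) and B
= not D or A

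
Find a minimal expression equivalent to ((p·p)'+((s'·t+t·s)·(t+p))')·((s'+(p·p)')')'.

p'+t'·s'

((p·p)'+((s'·t+t·s)·(t+p))')·((s'+(p·p)')')'
= ((p·p)'+((s'·t+t·s)·(t+p))')·(s'+(p·p)')   [double negation]
= (p·p)'+((s'·t+t·s)·(t+p))'·s'   [distribution]
= p'+((s'·t+t·s)·(t+p))'·s'   [idempotence]
= p'+(t·(t+p))'·s'   [distribution]
= p'+t'·s'   [absorption]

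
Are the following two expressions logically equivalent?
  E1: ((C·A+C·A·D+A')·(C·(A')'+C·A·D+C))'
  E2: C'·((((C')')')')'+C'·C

Yes

E1: ((C·A+C·A·D+A')·(C·(A')'+C·A·D+C))'
    = ((C·A+C·A·D+A')·(C·A+C·A·D+C))'
    = (A'·C+C·A+C·A·D)'
    = (A'·C+C·A)'
    = C'
E2: C'·((((C')')')')'+C'·C
    = C'·((C')')'+C'·C
    = C'·C'+C'·C
    = C'
Both reduce to C', so they are equivalent.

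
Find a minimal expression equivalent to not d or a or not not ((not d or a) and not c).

not d or a

not d or a or not not ((not d or a) and not c)
= not d or a or (not d or a) and not c   [double negation]
= not d or a   [absorption]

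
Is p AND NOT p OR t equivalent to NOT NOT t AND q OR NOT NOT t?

Yes

E1: p AND NOT p OR t
    = t   (complement / identity)
E2: NOT NOT t AND q OR NOT NOT t
    = NOT NOT t   (absorption)
    = t   (double negation)
Both reduce to t, so they are equivalent.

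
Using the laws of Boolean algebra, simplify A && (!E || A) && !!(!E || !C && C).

A && !E

A && (!E || A) && !!(!E || !C && C)
= A && (!E || A) && (!E || !C && C)
= A && (!E || A) && !E
= A && !E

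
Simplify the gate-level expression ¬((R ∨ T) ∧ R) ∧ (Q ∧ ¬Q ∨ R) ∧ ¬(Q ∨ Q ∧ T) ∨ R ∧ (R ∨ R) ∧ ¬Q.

¬((R ∨ T) ∧ R) ∧ (Q ∧ ¬Q ∨ R) ∧ ¬(Q ∨ Q ∧ T) ∨ R ∧ (R ∨ R) ∧ ¬Q
= ¬((R ∨ T) ∧ R) ∧ (Q ∧ ¬Q ∨ R) ∧ ¬Q ∨ R ∧ (R ∨ R) ∧ ¬Q
= ¬((R ∨ T) ∧ R) ∧ R ∧ ¬Q ∨ R ∧ (R ∨ R) ∧ ¬Q
= ¬R ∧ R ∧ ¬Q ∨ R ∧ (R ∨ R) ∧ ¬Q
= ¬R ∧ R ∧ ¬Q ∨ R ∧ R ∧ ¬Q
= R ∧ ¬Q

R ∧ ¬Q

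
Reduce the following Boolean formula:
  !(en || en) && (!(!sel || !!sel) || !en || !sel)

!(en || en) && (!(!sel || !!sel) || !en || !sel)
= !en && (!(!sel || !!sel) || !en || !sel)   (idempotence)
= !en && (sel && !sel || !en || !sel)   (De Morgan)
= !en && (!en || !sel)   (complement / identity)
= !en   (absorption)

!en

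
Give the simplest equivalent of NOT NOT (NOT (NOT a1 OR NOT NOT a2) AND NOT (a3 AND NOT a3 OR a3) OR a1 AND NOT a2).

NOT NOT (NOT (NOT a1 OR NOT NOT a2) AND NOT (a3 AND NOT a3 OR a3) OR a1 AND NOT a2)
= NOT NOT (NOT (NOT a1 OR NOT NOT a2) AND NOT a3 OR a1 AND NOT a2)   [complement / identity]
= NOT (NOT a1 OR NOT NOT a2) AND NOT a3 OR a1 AND NOT a2   [double negation]
= a1 AND NOT a2 AND NOT a3 OR a1 AND NOT a2   [De Morgan]
= a1 AND NOT a2   [absorption]

a1 AND NOT a2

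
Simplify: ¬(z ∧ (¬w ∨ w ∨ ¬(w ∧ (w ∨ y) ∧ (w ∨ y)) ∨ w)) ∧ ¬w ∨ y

¬(z ∧ (¬w ∨ w ∨ ¬(w ∧ (w ∨ y) ∧ (w ∨ y)) ∨ w)) ∧ ¬w ∨ y
= ¬(z ∧ (¬w ∨ w ∨ ¬(w ∧ (w ∨ y)) ∨ w)) ∧ ¬w ∨ y   — idempotence
= ¬(z ∧ (¬w ∨ w ∨ ¬w ∨ w)) ∧ ¬w ∨ y   — absorption
= ¬(z ∧ (¬w ∨ w)) ∧ ¬w ∨ y   — idempotence
= ¬z ∧ ¬w ∨ y   — complement / identity

¬z ∧ ¬w ∨ y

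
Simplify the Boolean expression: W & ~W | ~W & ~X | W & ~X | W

~X | W

W & ~W | ~W & ~X | W & ~X | W
= W & ~W | ~X | W   (distribution)
= ~X | W   (complement / identity)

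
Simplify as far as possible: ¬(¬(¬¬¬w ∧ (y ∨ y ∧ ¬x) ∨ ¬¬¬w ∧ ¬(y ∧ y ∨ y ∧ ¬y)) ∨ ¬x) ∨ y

¬(¬(¬¬¬w ∧ (y ∨ y ∧ ¬x) ∨ ¬¬¬w ∧ ¬(y ∧ y ∨ y ∧ ¬y)) ∨ ¬x) ∨ y
= ¬(¬(¬¬¬w ∧ (y ∨ y ∧ ¬x) ∨ ¬¬¬w ∧ ¬y) ∨ ¬x) ∨ y   [distribution]
= ¬(¬(¬¬¬w ∧ y ∨ ¬¬¬w ∧ ¬y) ∨ ¬x) ∨ y   [absorption]
= ¬(¬¬¬¬w ∨ ¬x) ∨ y   [distribution]
= ¬(¬¬w ∨ ¬x) ∨ y   [double negation]
= ¬w ∧ x ∨ y   [De Morgan]

¬w ∧ x ∨ y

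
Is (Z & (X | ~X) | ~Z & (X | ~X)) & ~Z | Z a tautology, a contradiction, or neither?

tautology

(Z & (X | ~X) | ~Z & (X | ~X)) & ~Z | Z
= (X | ~X) & ~Z | Z
= ~Z | Z
= 1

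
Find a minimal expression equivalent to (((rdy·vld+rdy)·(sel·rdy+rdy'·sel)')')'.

rdy·sel'

(((rdy·vld+rdy)·(sel·rdy+rdy'·sel)')')'
= ((rdy·(sel·rdy+rdy'·sel)')')'   — absorption
= ((rdy·sel')')'   — distribution
= rdy·sel'   — double negation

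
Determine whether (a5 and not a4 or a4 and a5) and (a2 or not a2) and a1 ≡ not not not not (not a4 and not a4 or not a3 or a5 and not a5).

E1: (a5 and not a4 or a4 and a5) and (a2 or not a2) and a1
    = (a5 and not a4 or a4 and a5) and a1   (complement / identity)
    = a5 and a1   (distribution)
E2: not not not not (not a4 and not a4 or not a3 or a5 and not a5)
    = not not not not (not a4 and not a4 or not a3)   (complement / identity)
    = not not not not (not a4 or not a3)   (idempotence)
    = not not (not a4 or not a3)   (double negation)
    = not a4 or not a3   (double negation)
These differ: at a1=0, a2=0, a3=0, a4=0, a5=0, E1 = 0 but E2 = 1.

No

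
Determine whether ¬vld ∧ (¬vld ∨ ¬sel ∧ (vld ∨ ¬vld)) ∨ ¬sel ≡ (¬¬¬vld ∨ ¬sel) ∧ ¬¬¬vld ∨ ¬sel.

Yes

E1: ¬vld ∧ (¬vld ∨ ¬sel ∧ (vld ∨ ¬vld)) ∨ ¬sel
    = ¬vld ∧ (¬vld ∨ ¬sel) ∨ ¬sel   — complement / identity
    = ¬vld ∨ ¬sel   — absorption
E2: (¬¬¬vld ∨ ¬sel) ∧ ¬¬¬vld ∨ ¬sel
    = ¬¬¬vld ∨ ¬sel   — absorption
    = ¬vld ∨ ¬sel   — double negation
Both reduce to ¬vld ∨ ¬sel, so they are equivalent.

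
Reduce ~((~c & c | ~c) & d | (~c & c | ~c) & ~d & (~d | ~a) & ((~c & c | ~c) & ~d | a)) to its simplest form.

~((~c & c | ~c) & d | (~c & c | ~c) & ~d & (~d | ~a) & ((~c & c | ~c) & ~d | a))
= ~((~c & c | ~c) & d | (~c & c | ~c) & ~d & ((~c & c | ~c) & ~d | a))   (absorption)
= ~((~c & c | ~c) & d | (~c & c | ~c) & ~d)   (absorption)
= ~(~c & c | ~c)   (distribution)
= ~~c   (complement / identity)
= c   (double negation)

c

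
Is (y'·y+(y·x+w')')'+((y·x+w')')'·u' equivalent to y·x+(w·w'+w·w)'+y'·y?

Yes

E1: (y'·y+(y·x+w')')'+((y·x+w')')'·u'
    = ((y·x+w')')'+((y·x+w')')'·u'   [complement / identity]
    = ((y·x+w')')'   [absorption]
    = y·x+w'   [double negation]
E2: y·x+(w·w'+w·w)'+y'·y
    = y·x+(w·w'+w·w)'   [complement / identity]
    = y·x+w'   [distribution]
Both reduce to y·x+w', so they are equivalent.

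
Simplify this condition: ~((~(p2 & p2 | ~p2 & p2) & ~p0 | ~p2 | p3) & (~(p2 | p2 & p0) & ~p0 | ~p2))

~((~(p2 & p2 | ~p2 & p2) & ~p0 | ~p2 | p3) & (~(p2 | p2 & p0) & ~p0 | ~p2))
= ~((~(p2 & p2 | ~p2 & p2) & ~p0 | ~p2 | p3) & (~p2 & ~p0 | ~p2))   [absorption]
= ~((~p2 & ~p0 | ~p2 | p3) & (~p2 & ~p0 | ~p2))   [distribution]
= ~(~p2 & ~p0 | ~p2)   [absorption]
= ~~p2   [absorption]
= p2   [double negation]

p2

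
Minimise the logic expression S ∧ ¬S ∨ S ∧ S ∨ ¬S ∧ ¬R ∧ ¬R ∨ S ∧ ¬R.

S ∧ ¬S ∨ S ∧ S ∨ ¬S ∧ ¬R ∧ ¬R ∨ S ∧ ¬R
= S ∧ ¬S ∨ S ∧ S ∨ ¬S ∧ ¬R ∨ S ∧ ¬R   (idempotence)
= S ∧ ¬S ∨ S ∧ S ∨ ¬R   (distribution)
= S ∨ ¬R   (distribution)

S ∨ ¬R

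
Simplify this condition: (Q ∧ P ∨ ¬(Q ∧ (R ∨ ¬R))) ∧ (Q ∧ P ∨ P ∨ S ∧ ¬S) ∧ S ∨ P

P

(Q ∧ P ∨ ¬(Q ∧ (R ∨ ¬R))) ∧ (Q ∧ P ∨ P ∨ S ∧ ¬S) ∧ S ∨ P
= (Q ∧ P ∨ ¬Q) ∧ (Q ∧ P ∨ P ∨ S ∧ ¬S) ∧ S ∨ P   — complement / identity
= (Q ∧ P ∨ ¬Q) ∧ (Q ∧ P ∨ P) ∧ S ∨ P   — complement / identity
= (¬Q ∧ P ∨ Q ∧ P) ∧ S ∨ P   — distribution
= P ∧ S ∨ P   — distribution
= P   — absorption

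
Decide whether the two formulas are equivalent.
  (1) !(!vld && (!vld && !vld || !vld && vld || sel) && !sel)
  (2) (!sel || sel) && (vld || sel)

E1: !(!vld && (!vld && !vld || !vld && vld || sel) && !sel)
    = !(!vld && (!vld || sel) && !sel)   [distribution]
    = !(!vld && !sel)   [absorption]
    = vld || sel   [De Morgan]
E2: (!sel || sel) && (vld || sel)
    = vld || sel   [complement / identity]
Both reduce to vld || sel, so they are equivalent.

Yes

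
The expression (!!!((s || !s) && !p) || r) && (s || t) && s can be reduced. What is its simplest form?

(p || r) && s

(!!!((s || !s) && !p) || r) && (s || t) && s
= (!((s || !s) && !p) || r) && (s || t) && s   (double negation)
= (!!p || r) && (s || t) && s   (complement / identity)
= (!!p || r) && s   (absorption)
= (p || r) && s   (double negation)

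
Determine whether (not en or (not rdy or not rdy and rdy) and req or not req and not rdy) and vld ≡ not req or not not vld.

No

E1: (not en or (not rdy or not rdy and rdy) and req or not req and not rdy) and vld
    = (not en or not rdy and req or not req and not rdy) and vld   (complement / identity)
    = (not en or not rdy) and vld   (distribution)
E2: not req or not not vld
    = not req or vld   (double negation)
These differ: at en=0, rdy=1, req=0, vld=0, E1 = 0 but E2 = 1.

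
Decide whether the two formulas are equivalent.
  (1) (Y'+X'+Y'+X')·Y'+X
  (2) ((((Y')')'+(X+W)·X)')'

Yes

E1: (Y'+X'+Y'+X')·Y'+X
    = (Y'+X')·Y'+X   [idempotence]
    = Y'+X   [absorption]
E2: ((((Y')')'+(X+W)·X)')'
    = ((Y')')'+(X+W)·X   [double negation]
    = ((Y')')'+X   [absorption]
    = Y'+X   [double negation]
Both reduce to Y'+X, so they are equivalent.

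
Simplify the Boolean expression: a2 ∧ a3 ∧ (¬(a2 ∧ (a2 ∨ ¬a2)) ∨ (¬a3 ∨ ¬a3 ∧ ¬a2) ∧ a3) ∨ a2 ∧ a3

a2 ∧ a3 ∧ (¬(a2 ∧ (a2 ∨ ¬a2)) ∨ (¬a3 ∨ ¬a3 ∧ ¬a2) ∧ a3) ∨ a2 ∧ a3
= a2 ∧ a3 ∧ (¬(a2 ∧ (a2 ∨ ¬a2)) ∨ ¬a3 ∧ a3) ∨ a2 ∧ a3
= a2 ∧ a3 ∧ ¬(a2 ∧ (a2 ∨ ¬a2)) ∨ a2 ∧ a3
= a2 ∧ a3 ∧ ¬a2 ∨ a2 ∧ a3
= a2 ∧ a3

a2 ∧ a3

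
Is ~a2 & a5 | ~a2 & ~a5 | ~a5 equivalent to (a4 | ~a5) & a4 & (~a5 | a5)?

E1: ~a2 & a5 | ~a2 & ~a5 | ~a5
    = ~a2 | ~a5
E2: (a4 | ~a5) & a4 & (~a5 | a5)
    = (a4 | ~a5) & a4
    = a4
These differ: at a2=0, a4=0, a5=0, E1 = 1 but E2 = 0.

No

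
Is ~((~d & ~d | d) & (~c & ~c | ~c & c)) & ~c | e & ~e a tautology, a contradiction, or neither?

~((~d & ~d | d) & (~c & ~c | ~c & c)) & ~c | e & ~e
= ~((~d & ~d | d) & ~c) & ~c | e & ~e   — distribution
= ~((~d | d) & ~c) & ~c | e & ~e   — idempotence
= ~~c & ~c | e & ~e   — complement / identity
= c & ~c | e & ~e   — double negation
= c & ~c   — complement / identity
= 0   — complement

contradiction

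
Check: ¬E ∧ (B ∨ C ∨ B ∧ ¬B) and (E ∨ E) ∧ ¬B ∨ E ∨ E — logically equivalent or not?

E1: ¬E ∧ (B ∨ C ∨ B ∧ ¬B)
    = ¬E ∧ (B ∨ C)   — complement / identity
E2: (E ∨ E) ∧ ¬B ∨ E ∨ E
    = E ∨ E   — absorption
    = E   — idempotence
These differ: at B=1, C=0, E=1, E1 = 0 but E2 = 1.

No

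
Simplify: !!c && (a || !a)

!!c && (a || !a)
= !!c
= c

c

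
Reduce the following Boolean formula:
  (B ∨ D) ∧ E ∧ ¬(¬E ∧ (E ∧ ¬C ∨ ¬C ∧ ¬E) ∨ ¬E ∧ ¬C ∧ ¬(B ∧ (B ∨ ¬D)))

(B ∨ D) ∧ E ∧ ¬(¬E ∧ (E ∧ ¬C ∨ ¬C ∧ ¬E) ∨ ¬E ∧ ¬C ∧ ¬(B ∧ (B ∨ ¬D)))
= (B ∨ D) ∧ E ∧ ¬(¬E ∧ ¬C ∨ ¬E ∧ ¬C ∧ ¬(B ∧ (B ∨ ¬D)))   [distribution]
= (B ∨ D) ∧ E ∧ ¬(¬E ∧ ¬C ∨ ¬E ∧ ¬C ∧ ¬B)   [absorption]
= (B ∨ D) ∧ E ∧ ¬(¬E ∧ ¬C)   [absorption]
= (B ∨ D) ∧ E ∧ (E ∨ C)   [De Morgan]
= (B ∨ D) ∧ E   [absorption]

(B ∨ D) ∧ E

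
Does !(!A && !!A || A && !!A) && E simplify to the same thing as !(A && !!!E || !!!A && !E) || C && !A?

No

E1: !(!A && !!A || A && !!A) && E
    = !!!A && E   — distribution
    = !A && E   — double negation
E2: !(A && !!!E || !!!A && !E) || C && !A
    = !(A && !E || !!!A && !E) || C && !A   — double negation
    = !(A && !E || !A && !E) || C && !A   — double negation
    = !!E || C && !A   — distribution
    = E || C && !A   — double negation
These differ: at A=1, C=1, E=1, E1 = 0 but E2 = 1.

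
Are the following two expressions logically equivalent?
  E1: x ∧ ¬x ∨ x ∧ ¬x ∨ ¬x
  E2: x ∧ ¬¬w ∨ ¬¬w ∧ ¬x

No

E1: x ∧ ¬x ∨ x ∧ ¬x ∨ ¬x
    = x ∧ ¬x ∨ ¬x   (complement / identity)
    = ¬x   (complement / identity)
E2: x ∧ ¬¬w ∨ ¬¬w ∧ ¬x
    = ¬¬w   (distribution)
    = w   (double negation)
These differ: at w=0, x=0, E1 = 1 but E2 = 0.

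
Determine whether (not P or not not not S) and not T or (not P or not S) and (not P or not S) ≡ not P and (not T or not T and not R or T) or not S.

Yes

E1: (not P or not not not S) and not T or (not P or not S) and (not P or not S)
    = (not P or not S) and not T or (not P or not S) and (not P or not S)   (double negation)
    = (not P or not S) and not T or not P or not S   (idempotence)
    = not P or not S   (absorption)
E2: not P and (not T or not T and not R or T) or not S
    = not P and (not T or T) or not S   (absorption)
    = not P or not S   (complement / identity)
Both reduce to not P or not S, so they are equivalent.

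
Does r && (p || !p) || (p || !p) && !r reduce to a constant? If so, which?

r && (p || !p) || (p || !p) && !r
= p || !p   (distribution)
= true   (complement)

yes, True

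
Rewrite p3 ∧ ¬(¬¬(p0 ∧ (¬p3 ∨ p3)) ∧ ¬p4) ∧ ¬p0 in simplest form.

p3 ∧ ¬(¬¬(p0 ∧ (¬p3 ∨ p3)) ∧ ¬p4) ∧ ¬p0
= p3 ∧ (¬(p0 ∧ (¬p3 ∨ p3)) ∨ p4) ∧ ¬p0   (De Morgan)
= p3 ∧ (¬p0 ∨ p4) ∧ ¬p0   (complement / identity)
= p3 ∧ ¬p0   (absorption)

p3 ∧ ¬p0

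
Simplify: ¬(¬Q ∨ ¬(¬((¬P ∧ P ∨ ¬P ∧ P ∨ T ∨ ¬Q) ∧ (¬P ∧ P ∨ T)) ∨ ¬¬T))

Q

¬(¬Q ∨ ¬(¬((¬P ∧ P ∨ ¬P ∧ P ∨ T ∨ ¬Q) ∧ (¬P ∧ P ∨ T)) ∨ ¬¬T))
= ¬(¬Q ∨ ¬(¬((¬P ∧ P ∨ T ∨ ¬Q) ∧ (¬P ∧ P ∨ T)) ∨ ¬¬T))   (complement / identity)
= ¬(¬Q ∨ ¬(¬(¬P ∧ P ∨ T) ∨ ¬¬T))   (absorption)
= ¬(¬Q ∨ ¬(¬(¬P ∧ P ∨ T) ∨ T))   (double negation)
= Q ∧ (¬(¬P ∧ P ∨ T) ∨ T)   (De Morgan)
= Q ∧ (¬T ∨ T)   (complement / identity)
= Q   (complement / identity)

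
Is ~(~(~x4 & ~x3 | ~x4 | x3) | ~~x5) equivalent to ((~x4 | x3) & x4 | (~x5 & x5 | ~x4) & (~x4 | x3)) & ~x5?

Yes

E1: ~(~(~x4 & ~x3 | ~x4 | x3) | ~~x5)
    = ~(~(~x4 | x3) | ~~x5)   — absorption
    = (~x4 | x3) & ~x5   — De Morgan
E2: ((~x4 | x3) & x4 | (~x5 & x5 | ~x4) & (~x4 | x3)) & ~x5
    = ((~x4 | x3) & x4 | ~x4 & (~x4 | x3)) & ~x5   — complement / identity
    = (~x4 | x3) & ~x5   — distribution
Both reduce to (~x4 | x3) & ~x5, so they are equivalent.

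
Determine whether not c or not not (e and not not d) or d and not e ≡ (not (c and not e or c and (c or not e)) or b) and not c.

No

E1: not c or not not (e and not not d) or d and not e
    = not c or not not (e and d) or d and not e
    = not c or e and d or d and not e
    = not c or d
E2: (not (c and not e or c and (c or not e)) or b) and not c
    = (not (c and not e or c) or b) and not c
    = (not c or b) and not c
    = not c
These differ: at b=1, c=1, d=1, e=0, E1 = 1 but E2 = 0.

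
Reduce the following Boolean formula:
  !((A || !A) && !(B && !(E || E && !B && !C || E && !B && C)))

B && !E

!((A || !A) && !(B && !(E || E && !B && !C || E && !B && C)))
= !((A || !A) && !(B && !(E || E && !B)))   — distribution
= !((A || !A) && !(B && !E))   — absorption
= !!(B && !E)   — complement / identity
= B && !E   — double negation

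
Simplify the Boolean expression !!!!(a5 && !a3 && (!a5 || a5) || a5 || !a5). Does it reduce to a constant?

true

!!!!(a5 && !a3 && (!a5 || a5) || a5 || !a5)
= !!!!(a5 && !a3 || a5 || !a5)   [complement / identity]
= !!!!(a5 || !a5)   [absorption]
= !!(a5 || !a5)   [double negation]
= a5 || !a5   [double negation]
= true   [complement]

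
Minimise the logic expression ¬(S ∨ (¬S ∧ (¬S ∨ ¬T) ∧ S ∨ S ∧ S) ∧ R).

¬(S ∨ (¬S ∧ (¬S ∨ ¬T) ∧ S ∨ S ∧ S) ∧ R)
= ¬(S ∨ (¬S ∧ S ∨ S ∧ S) ∧ R)   [absorption]
= ¬(S ∨ S ∧ R)   [distribution]
= ¬S   [absorption]

¬S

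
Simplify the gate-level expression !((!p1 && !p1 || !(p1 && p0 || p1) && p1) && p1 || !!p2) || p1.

!((!p1 && !p1 || !(p1 && p0 || p1) && p1) && p1 || !!p2) || p1
= !((!p1 && !p1 || !p1 && p1) && p1 || !!p2) || p1   (absorption)
= !((!p1 && !p1 || !p1 && p1) && p1 || p2) || p1   (double negation)
= !(!p1 && p1 || p2) || p1   (distribution)
= !p2 || p1   (complement / identity)

!p2 || p1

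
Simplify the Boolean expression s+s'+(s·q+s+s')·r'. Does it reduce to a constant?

1

s+s'+(s·q+s+s')·r'
= s+s'+(s+s')·r'   [absorption]
= s+s'   [absorption]
= 1   [complement]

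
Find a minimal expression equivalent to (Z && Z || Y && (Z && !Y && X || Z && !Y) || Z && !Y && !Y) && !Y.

Z && !Y

(Z && Z || Y && (Z && !Y && X || Z && !Y) || Z && !Y && !Y) && !Y
= (Z && Z || Y && Z && !Y || Z && !Y && !Y) && !Y   (absorption)
= (Z && Z || Z && !Y) && !Y   (distribution)
= Z && (Z || !Y) && !Y   (distribution)
= Z && !Y   (absorption)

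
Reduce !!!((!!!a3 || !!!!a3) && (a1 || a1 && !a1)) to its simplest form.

!a1

!!!((!!!a3 || !!!!a3) && (a1 || a1 && !a1))
= !!!((!!!a3 || !!a3) && (a1 || a1 && !a1))
= !!!((!!!a3 || a3) && (a1 || a1 && !a1))
= !!!((!a3 || a3) && (a1 || a1 && !a1))
= !!!(a1 || a1 && !a1)
= !!!a1
= !a1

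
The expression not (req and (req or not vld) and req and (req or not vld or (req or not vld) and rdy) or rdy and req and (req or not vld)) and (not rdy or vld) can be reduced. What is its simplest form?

not req and (not rdy or vld)

not (req and (req or not vld) and req and (req or not vld or (req or not vld) and rdy) or rdy and req and (req or not vld)) and (not rdy or vld)
= not (req and (req or not vld) and req and (req or not vld) or rdy and req and (req or not vld)) and (not rdy or vld)
= not ((req and (req or not vld) or rdy) and req and (req or not vld)) and (not rdy or vld)
= not (req and (req or not vld)) and (not rdy or vld)
= not req and (not rdy or vld)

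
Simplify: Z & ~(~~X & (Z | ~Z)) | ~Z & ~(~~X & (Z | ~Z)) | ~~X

Z & ~(~~X & (Z | ~Z)) | ~Z & ~(~~X & (Z | ~Z)) | ~~X
= ~(~~X & (Z | ~Z)) | ~~X
= ~~~X | ~~X
= ~X | ~~X
= ~X | X
= 1

1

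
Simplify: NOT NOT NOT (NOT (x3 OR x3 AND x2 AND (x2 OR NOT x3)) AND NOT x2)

x3 OR x2

NOT NOT NOT (NOT (x3 OR x3 AND x2 AND (x2 OR NOT x3)) AND NOT x2)
= NOT (NOT (x3 OR x3 AND x2 AND (x2 OR NOT x3)) AND NOT x2)   — double negation
= x3 OR x3 AND x2 AND (x2 OR NOT x3) OR x2   — De Morgan
= x3 OR x3 AND x2 OR x2   — absorption
= x3 OR x2   — absorption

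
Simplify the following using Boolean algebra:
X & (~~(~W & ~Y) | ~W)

X & (~~(~W & ~Y) | ~W)
= X & (~W & ~Y | ~W)
= X & ~W

X & ~W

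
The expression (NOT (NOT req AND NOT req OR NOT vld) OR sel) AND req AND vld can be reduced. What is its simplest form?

(NOT (NOT req AND NOT req OR NOT vld) OR sel) AND req AND vld
= (NOT (NOT req OR NOT vld) OR sel) AND req AND vld   (idempotence)
= (req AND vld OR sel) AND req AND vld   (De Morgan)
= req AND vld   (absorption)

req AND vld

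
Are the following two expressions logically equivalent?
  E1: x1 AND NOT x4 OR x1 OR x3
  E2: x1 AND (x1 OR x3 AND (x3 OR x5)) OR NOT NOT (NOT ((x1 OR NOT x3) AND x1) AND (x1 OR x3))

Yes

E1: x1 AND NOT x4 OR x1 OR x3
    = x1 OR x3   (absorption)
E2: x1 AND (x1 OR x3 AND (x3 OR x5)) OR NOT NOT (NOT ((x1 OR NOT x3) AND x1) AND (x1 OR x3))
    = x1 AND (x1 OR x3) OR NOT NOT (NOT ((x1 OR NOT x3) AND x1) AND (x1 OR x3))   (absorption)
    = x1 AND (x1 OR x3) OR NOT NOT (NOT x1 AND (x1 OR x3))   (absorption)
    = x1 AND (x1 OR x3) OR NOT x1 AND (x1 OR x3)   (double negation)
    = x1 OR x3   (distribution)
Both reduce to x1 OR x3, so they are equivalent.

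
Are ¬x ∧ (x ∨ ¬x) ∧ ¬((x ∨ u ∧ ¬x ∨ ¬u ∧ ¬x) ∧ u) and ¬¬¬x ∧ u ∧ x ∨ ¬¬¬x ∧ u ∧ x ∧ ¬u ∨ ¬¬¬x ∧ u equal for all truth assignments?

No

E1: ¬x ∧ (x ∨ ¬x) ∧ ¬((x ∨ u ∧ ¬x ∨ ¬u ∧ ¬x) ∧ u)
    = ¬x ∧ ¬((x ∨ u ∧ ¬x ∨ ¬u ∧ ¬x) ∧ u)   (complement / identity)
    = ¬x ∧ ¬((x ∨ ¬x) ∧ u)   (distribution)
    = ¬x ∧ ¬u   (complement / identity)
E2: ¬¬¬x ∧ u ∧ x ∨ ¬¬¬x ∧ u ∧ x ∧ ¬u ∨ ¬¬¬x ∧ u
    = ¬¬¬x ∧ u ∧ x ∨ ¬¬¬x ∧ u   (absorption)
    = ¬¬¬x ∧ u   (absorption)
    = ¬x ∧ u   (double negation)
These differ: at u=0, x=0, E1 = 1 but E2 = 0.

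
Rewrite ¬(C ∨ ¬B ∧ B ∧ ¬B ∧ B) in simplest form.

¬(C ∨ ¬B ∧ B ∧ ¬B ∧ B)
= ¬(C ∨ ¬B ∧ B)
= ¬C

¬C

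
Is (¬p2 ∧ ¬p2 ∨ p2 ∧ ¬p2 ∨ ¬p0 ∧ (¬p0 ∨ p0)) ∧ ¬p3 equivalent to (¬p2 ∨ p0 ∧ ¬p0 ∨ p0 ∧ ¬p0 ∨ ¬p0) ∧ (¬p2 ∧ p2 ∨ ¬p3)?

Yes

E1: (¬p2 ∧ ¬p2 ∨ p2 ∧ ¬p2 ∨ ¬p0 ∧ (¬p0 ∨ p0)) ∧ ¬p3
    = (¬p2 ∧ ¬p2 ∨ p2 ∧ ¬p2 ∨ ¬p0) ∧ ¬p3
    = (¬p2 ∨ ¬p0) ∧ ¬p3
E2: (¬p2 ∨ p0 ∧ ¬p0 ∨ p0 ∧ ¬p0 ∨ ¬p0) ∧ (¬p2 ∧ p2 ∨ ¬p3)
    = (¬p2 ∨ p0 ∧ ¬p0 ∨ ¬p0) ∧ (¬p2 ∧ p2 ∨ ¬p3)
    = (¬p2 ∨ p0 ∧ ¬p0 ∨ ¬p0) ∧ ¬p3
    = (¬p2 ∨ ¬p0) ∧ ¬p3
Both reduce to (¬p2 ∨ ¬p0) ∧ ¬p3, so they are equivalent.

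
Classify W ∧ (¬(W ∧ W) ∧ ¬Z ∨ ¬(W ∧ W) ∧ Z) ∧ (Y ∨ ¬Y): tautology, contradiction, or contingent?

contradiction

W ∧ (¬(W ∧ W) ∧ ¬Z ∨ ¬(W ∧ W) ∧ Z) ∧ (Y ∨ ¬Y)
= W ∧ (¬(W ∧ W) ∧ ¬Z ∨ ¬(W ∧ W) ∧ Z)
= W ∧ ¬(W ∧ W)
= W ∧ ¬W
= False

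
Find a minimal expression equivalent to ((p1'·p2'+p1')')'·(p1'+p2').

((p1'·p2'+p1')')'·(p1'+p2')
= ((p1')')'·(p1'+p2')
= p1'·(p1'+p2')
= p1'

p1'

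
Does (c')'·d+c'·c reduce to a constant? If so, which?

(c')'·d+c'·c
= (c')'·d
= c·d
This depends on c, d, so it is not a constant.

no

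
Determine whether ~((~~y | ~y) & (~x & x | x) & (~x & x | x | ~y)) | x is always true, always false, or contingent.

always true

~((~~y | ~y) & (~x & x | x) & (~x & x | x | ~y)) | x
= ~((~~y | ~y) & (~x & x | x)) | x   [absorption]
= ~((y | ~y) & (~x & x | x)) | x   [double negation]
= ~((y | ~y) & x) | x   [complement / identity]
= ~x | x   [complement / identity]
= 1   [complement]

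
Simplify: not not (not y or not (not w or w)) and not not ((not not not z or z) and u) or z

not y and u or z

not not (not y or not (not w or w)) and not not ((not not not z or z) and u) or z
= not (y and (not w or w)) and not not ((not not not z or z) and u) or z   [De Morgan]
= not (y and (not w or w)) and (not not not z or z) and u or z   [double negation]
= not (y and (not w or w)) and (not z or z) and u or z   [double negation]
= not (y and (not w or w)) and u or z   [complement / identity]
= not y and u or z   [complement / identity]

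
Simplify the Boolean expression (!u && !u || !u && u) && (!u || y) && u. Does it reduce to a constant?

(!u && !u || !u && u) && (!u || y) && u
= !u && (!u || y) && u
= !u && u
= false

false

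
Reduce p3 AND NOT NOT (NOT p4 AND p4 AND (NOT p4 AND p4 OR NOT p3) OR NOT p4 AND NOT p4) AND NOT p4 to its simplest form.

p3 AND NOT p4

p3 AND NOT NOT (NOT p4 AND p4 AND (NOT p4 AND p4 OR NOT p3) OR NOT p4 AND NOT p4) AND NOT p4
= p3 AND NOT NOT (NOT p4 AND p4 OR NOT p4 AND NOT p4) AND NOT p4   (absorption)
= p3 AND NOT NOT NOT p4 AND NOT p4   (distribution)
= p3 AND NOT p4 AND NOT p4   (double negation)
= p3 AND NOT p4   (idempotence)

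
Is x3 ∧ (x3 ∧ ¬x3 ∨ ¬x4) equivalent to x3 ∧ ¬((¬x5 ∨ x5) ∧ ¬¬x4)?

Yes

E1: x3 ∧ (x3 ∧ ¬x3 ∨ ¬x4)
    = x3 ∧ ¬x4   — complement / identity
E2: x3 ∧ ¬((¬x5 ∨ x5) ∧ ¬¬x4)
    = x3 ∧ ¬¬¬x4   — complement / identity
    = x3 ∧ ¬x4   — double negation
Both reduce to x3 ∧ ¬x4, so they are equivalent.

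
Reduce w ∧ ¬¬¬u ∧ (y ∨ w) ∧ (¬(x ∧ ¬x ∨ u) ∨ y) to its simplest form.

w ∧ ¬u

w ∧ ¬¬¬u ∧ (y ∨ w) ∧ (¬(x ∧ ¬x ∨ u) ∨ y)
= w ∧ ¬¬¬u ∧ (y ∨ w) ∧ (¬u ∨ y)   [complement / identity]
= w ∧ ¬u ∧ (y ∨ w) ∧ (¬u ∨ y)   [double negation]
= w ∧ ¬u ∧ (w ∧ ¬u ∨ y)   [distribution]
= w ∧ ¬u   [absorption]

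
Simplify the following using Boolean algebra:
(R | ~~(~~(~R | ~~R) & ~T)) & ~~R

(R | ~~(~~(~R | ~~R) & ~T)) & ~~R
= (R | ~(~(~R | ~~R) | T)) & ~~R
= (R | ~(R & ~R | T)) & ~~R
= (R | ~(R & ~R | T)) & R
= (R | ~T) & R
= R

R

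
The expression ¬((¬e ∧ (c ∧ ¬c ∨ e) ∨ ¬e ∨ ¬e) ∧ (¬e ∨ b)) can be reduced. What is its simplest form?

e

¬((¬e ∧ (c ∧ ¬c ∨ e) ∨ ¬e ∨ ¬e) ∧ (¬e ∨ b))
= ¬((¬e ∧ e ∨ ¬e ∨ ¬e) ∧ (¬e ∨ b))   [complement / identity]
= ¬((¬e ∨ ¬e) ∧ (¬e ∨ b))   [complement / identity]
= ¬(¬e ∧ b ∨ ¬e)   [distribution]
= ¬¬e   [absorption]
= e   [double negation]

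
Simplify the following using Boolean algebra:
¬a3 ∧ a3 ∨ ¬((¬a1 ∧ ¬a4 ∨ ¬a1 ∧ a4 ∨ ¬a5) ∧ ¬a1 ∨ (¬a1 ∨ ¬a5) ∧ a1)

¬a3 ∧ a3 ∨ ¬((¬a1 ∧ ¬a4 ∨ ¬a1 ∧ a4 ∨ ¬a5) ∧ ¬a1 ∨ (¬a1 ∨ ¬a5) ∧ a1)
= ¬a3 ∧ a3 ∨ ¬((¬a1 ∨ ¬a5) ∧ ¬a1 ∨ (¬a1 ∨ ¬a5) ∧ a1)   — distribution
= ¬((¬a1 ∨ ¬a5) ∧ ¬a1 ∨ (¬a1 ∨ ¬a5) ∧ a1)   — complement / identity
= ¬(¬a1 ∨ ¬a5)   — distribution
= a1 ∧ a5   — De Morgan

a1 ∧ a5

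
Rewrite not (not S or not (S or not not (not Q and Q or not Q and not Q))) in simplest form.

S

not (not S or not (S or not not (not Q and Q or not Q and not Q)))
= not (not S or not (S or not not not Q))   [distribution]
= S and (S or not not not Q)   [De Morgan]
= S and (S or not Q)   [double negation]
= S   [absorption]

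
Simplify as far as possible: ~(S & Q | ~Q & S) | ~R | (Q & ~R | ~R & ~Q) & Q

~S | ~R

~(S & Q | ~Q & S) | ~R | (Q & ~R | ~R & ~Q) & Q
= ~(S & Q | ~Q & S) | ~R | ~R & Q   — distribution
= ~(S & Q | ~Q & S) | ~R   — absorption
= ~S | ~R   — distribution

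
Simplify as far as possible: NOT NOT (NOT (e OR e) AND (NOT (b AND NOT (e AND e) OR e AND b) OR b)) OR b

NOT e OR b

NOT NOT (NOT (e OR e) AND (NOT (b AND NOT (e AND e) OR e AND b) OR b)) OR b
= NOT NOT (NOT (e OR e) AND (NOT (b AND NOT e OR e AND b) OR b)) OR b   [idempotence]
= NOT (e OR e) AND (NOT (b AND NOT e OR e AND b) OR b) OR b   [double negation]
= NOT e AND (NOT (b AND NOT e OR e AND b) OR b) OR b   [idempotence]
= NOT e AND (NOT b OR b) OR b   [distribution]
= NOT e OR b   [complement / identity]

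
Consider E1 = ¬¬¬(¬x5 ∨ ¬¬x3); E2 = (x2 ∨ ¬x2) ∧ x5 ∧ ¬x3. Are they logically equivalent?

E1: ¬¬¬(¬x5 ∨ ¬¬x3)
    = ¬¬(x5 ∧ ¬x3)   — De Morgan
    = x5 ∧ ¬x3   — double negation
E2: (x2 ∨ ¬x2) ∧ x5 ∧ ¬x3
    = x5 ∧ ¬x3   — complement / identity
Both reduce to x5 ∧ ¬x3, so they are equivalent.

Yes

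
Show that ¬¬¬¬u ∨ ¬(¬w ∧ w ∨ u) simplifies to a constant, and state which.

¬¬¬¬u ∨ ¬(¬w ∧ w ∨ u)
= ¬¬u ∨ ¬(¬w ∧ w ∨ u)   — double negation
= u ∨ ¬(¬w ∧ w ∨ u)   — double negation
= u ∨ ¬u   — complement / identity
= True   — complement

True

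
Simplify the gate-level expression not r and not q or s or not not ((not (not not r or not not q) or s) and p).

not r and not q or s or not not ((not (not not r or not not q) or s) and p)
= not r and not q or s or not not ((not r and not q or s) and p)   — De Morgan
= not r and not q or s or (not r and not q or s) and p   — double negation
= not r and not q or s   — absorption

not r and not q or s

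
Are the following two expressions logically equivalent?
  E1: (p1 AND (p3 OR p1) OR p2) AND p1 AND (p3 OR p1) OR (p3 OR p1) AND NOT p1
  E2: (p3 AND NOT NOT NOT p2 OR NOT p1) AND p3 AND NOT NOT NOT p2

No

E1: (p1 AND (p3 OR p1) OR p2) AND p1 AND (p3 OR p1) OR (p3 OR p1) AND NOT p1
    = p1 AND (p3 OR p1) OR (p3 OR p1) AND NOT p1   — absorption
    = p3 OR p1   — distribution
E2: (p3 AND NOT NOT NOT p2 OR NOT p1) AND p3 AND NOT NOT NOT p2
    = p3 AND NOT NOT NOT p2   — absorption
    = p3 AND NOT p2   — double negation
These differ: at p1=1, p2=1, p3=1, E1 = 1 but E2 = 0.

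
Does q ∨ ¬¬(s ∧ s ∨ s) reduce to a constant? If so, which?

no

q ∨ ¬¬(s ∧ s ∨ s)
= q ∨ ¬¬(s ∨ s)   (idempotence)
= q ∨ ¬¬s   (idempotence)
= q ∨ s   (double negation)
This depends on q, s, so it is not a constant.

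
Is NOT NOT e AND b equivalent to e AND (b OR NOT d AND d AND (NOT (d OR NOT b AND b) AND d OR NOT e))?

Yes

E1: NOT NOT e AND b
    = e AND b
E2: e AND (b OR NOT d AND d AND (NOT (d OR NOT b AND b) AND d OR NOT e))
    = e AND (b OR NOT d AND d AND (NOT d AND d OR NOT e))
    = e AND (b OR NOT d AND d)
    = e AND b
Both reduce to e AND b, so they are equivalent.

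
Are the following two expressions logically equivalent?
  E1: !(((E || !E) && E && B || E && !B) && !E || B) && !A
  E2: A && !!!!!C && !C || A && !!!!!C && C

E1: !(((E || !E) && E && B || E && !B) && !E || B) && !A
    = !((E && B || E && !B) && !E || B) && !A
    = !(E && !E || B) && !A
    = !B && !A
E2: A && !!!!!C && !C || A && !!!!!C && C
    = A && !!!!!C
    = A && !!!C
    = A && !C
These differ: at A=1, B=1, C=0, E=1, E1 = 0 but E2 = 1.

No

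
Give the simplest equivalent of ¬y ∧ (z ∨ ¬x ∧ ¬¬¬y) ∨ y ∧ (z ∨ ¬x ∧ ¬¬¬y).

z ∨ ¬x ∧ ¬y

¬y ∧ (z ∨ ¬x ∧ ¬¬¬y) ∨ y ∧ (z ∨ ¬x ∧ ¬¬¬y)
= (¬y ∨ y) ∧ (z ∨ ¬x ∧ ¬¬¬y)   [distribution]
= z ∨ ¬x ∧ ¬¬¬y   [complement / identity]
= z ∨ ¬x ∧ ¬y   [double negation]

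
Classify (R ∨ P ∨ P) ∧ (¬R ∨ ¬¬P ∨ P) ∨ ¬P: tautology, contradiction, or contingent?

(R ∨ P ∨ P) ∧ (¬R ∨ ¬¬P ∨ P) ∨ ¬P
= (R ∨ P ∨ P) ∧ (¬R ∨ P ∨ P) ∨ ¬P
= P ∨ P ∨ R ∧ ¬R ∨ ¬P
= P ∨ P ∨ ¬P
= P ∨ ¬P
= True

tautology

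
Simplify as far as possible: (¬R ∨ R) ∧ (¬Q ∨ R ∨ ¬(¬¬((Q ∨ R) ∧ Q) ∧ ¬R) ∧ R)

¬Q ∨ R

(¬R ∨ R) ∧ (¬Q ∨ R ∨ ¬(¬¬((Q ∨ R) ∧ Q) ∧ ¬R) ∧ R)
= (¬R ∨ R) ∧ (¬Q ∨ R ∨ ¬(¬¬Q ∧ ¬R) ∧ R)   [absorption]
= ¬Q ∨ R ∨ ¬(¬¬Q ∧ ¬R) ∧ R   [complement / identity]
= ¬Q ∨ R ∨ (¬Q ∨ R) ∧ R   [De Morgan]
= ¬Q ∨ R   [absorption]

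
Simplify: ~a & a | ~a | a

~a & a | ~a | a
= ~a | a   [complement / identity]
= 1   [complement]

1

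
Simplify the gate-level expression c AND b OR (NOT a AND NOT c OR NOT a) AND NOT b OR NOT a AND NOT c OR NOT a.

c AND b OR (NOT a AND NOT c OR NOT a) AND NOT b OR NOT a AND NOT c OR NOT a
= c AND b OR NOT a AND NOT c OR NOT a
= c AND b OR NOT a

c AND b OR NOT a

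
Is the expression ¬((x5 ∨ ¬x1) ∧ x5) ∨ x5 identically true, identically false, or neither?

¬((x5 ∨ ¬x1) ∧ x5) ∨ x5
= ¬x5 ∨ x5
= True

identically true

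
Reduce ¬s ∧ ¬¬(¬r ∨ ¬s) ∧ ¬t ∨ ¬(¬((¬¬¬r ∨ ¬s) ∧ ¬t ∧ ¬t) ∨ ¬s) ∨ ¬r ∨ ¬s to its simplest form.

¬r ∨ ¬s

¬s ∧ ¬¬(¬r ∨ ¬s) ∧ ¬t ∨ ¬(¬((¬¬¬r ∨ ¬s) ∧ ¬t ∧ ¬t) ∨ ¬s) ∨ ¬r ∨ ¬s
= ¬s ∧ (¬r ∨ ¬s) ∧ ¬t ∨ ¬(¬((¬¬¬r ∨ ¬s) ∧ ¬t ∧ ¬t) ∨ ¬s) ∨ ¬r ∨ ¬s   [double negation]
= ¬s ∧ (¬r ∨ ¬s) ∧ ¬t ∨ (¬¬¬r ∨ ¬s) ∧ ¬t ∧ ¬t ∧ s ∨ ¬r ∨ ¬s   [De Morgan]
= ¬s ∧ (¬r ∨ ¬s) ∧ ¬t ∨ (¬r ∨ ¬s) ∧ ¬t ∧ ¬t ∧ s ∨ ¬r ∨ ¬s   [double negation]
= ¬s ∧ (¬r ∨ ¬s) ∧ ¬t ∨ (¬r ∨ ¬s) ∧ ¬t ∧ s ∨ ¬r ∨ ¬s   [idempotence]
= (¬r ∨ ¬s) ∧ ¬t ∨ ¬r ∨ ¬s   [distribution]
= ¬r ∨ ¬s   [absorption]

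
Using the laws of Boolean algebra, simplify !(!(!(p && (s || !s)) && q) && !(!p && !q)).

!(!(!(p && (s || !s)) && q) && !(!p && !q))
= !(p && (s || !s)) && q || !p && !q   (De Morgan)
= !p && q || !p && !q   (complement / identity)
= !p   (distribution)

!p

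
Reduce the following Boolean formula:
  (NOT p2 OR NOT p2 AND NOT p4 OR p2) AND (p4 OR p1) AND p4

p4

(NOT p2 OR NOT p2 AND NOT p4 OR p2) AND (p4 OR p1) AND p4
= (NOT p2 OR p2) AND (p4 OR p1) AND p4   [absorption]
= (p4 OR p1) AND p4   [complement / identity]
= p4   [absorption]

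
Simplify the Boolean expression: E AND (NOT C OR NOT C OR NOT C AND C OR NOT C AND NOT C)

E AND (NOT C OR NOT C OR NOT C AND C OR NOT C AND NOT C)
= E AND (NOT C OR NOT C OR NOT C)   — distribution
= E AND (NOT C OR NOT C)   — idempotence
= E AND NOT C   — idempotence

E AND NOT C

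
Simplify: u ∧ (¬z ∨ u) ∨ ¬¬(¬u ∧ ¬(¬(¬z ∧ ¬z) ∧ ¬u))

¬z ∨ u

u ∧ (¬z ∨ u) ∨ ¬¬(¬u ∧ ¬(¬(¬z ∧ ¬z) ∧ ¬u))
= u ∧ (¬z ∨ u) ∨ ¬¬(¬u ∧ (¬z ∧ ¬z ∨ u))   (De Morgan)
= u ∧ (¬z ∨ u) ∨ ¬u ∧ (¬z ∧ ¬z ∨ u)   (double negation)
= u ∧ (¬z ∨ u) ∨ ¬u ∧ (¬z ∨ u)   (idempotence)
= ¬z ∨ u   (distribution)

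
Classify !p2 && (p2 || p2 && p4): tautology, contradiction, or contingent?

contradiction

!p2 && (p2 || p2 && p4)
= !p2 && p2
= false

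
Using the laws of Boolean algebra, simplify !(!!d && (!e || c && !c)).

!(!!d && (!e || c && !c))
= !(!!d && !e)
= !d || e

!d || e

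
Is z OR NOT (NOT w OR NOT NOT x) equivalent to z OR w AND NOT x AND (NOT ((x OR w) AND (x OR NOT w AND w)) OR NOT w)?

Yes

E1: z OR NOT (NOT w OR NOT NOT x)
    = z OR w AND NOT x   [De Morgan]
E2: z OR w AND NOT x AND (NOT ((x OR w) AND (x OR NOT w AND w)) OR NOT w)
    = z OR w AND NOT x AND (NOT ((x OR w) AND x) OR NOT w)   [complement / identity]
    = z OR w AND NOT x AND (NOT x OR NOT w)   [absorption]
    = z OR w AND NOT x   [absorption]
Both reduce to z OR w AND NOT x, so they are equivalent.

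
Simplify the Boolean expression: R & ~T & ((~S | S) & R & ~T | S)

R & ~T

R & ~T & ((~S | S) & R & ~T | S)
= R & ~T & (R & ~T | S)   (complement / identity)
= R & ~T   (absorption)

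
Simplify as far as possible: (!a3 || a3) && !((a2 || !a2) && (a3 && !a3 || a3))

(!a3 || a3) && !((a2 || !a2) && (a3 && !a3 || a3))
= (!a3 || a3) && !((a2 || !a2) && a3)   [complement / identity]
= !((a2 || !a2) && a3)   [complement / identity]
= !a3   [complement / identity]

!a3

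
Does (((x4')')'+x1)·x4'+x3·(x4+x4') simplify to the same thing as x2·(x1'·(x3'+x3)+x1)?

No

E1: (((x4')')'+x1)·x4'+x3·(x4+x4')
    = (x4'+x1)·x4'+x3·(x4+x4')   — double negation
    = x4'+x3·(x4+x4')   — absorption
    = x4'+x3   — complement / identity
E2: x2·(x1'·(x3'+x3)+x1)
    = x2·(x1'+x1)   — complement / identity
    = x2   — complement / identity
These differ: at x1=1, x2=0, x3=0, x4=0, E1 = 1 but E2 = 0.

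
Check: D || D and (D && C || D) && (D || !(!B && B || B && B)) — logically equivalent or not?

Yes

E1: D || D
    = D
E2: (D && C || D) && (D || !(!B && B || B && B))
    = (D && C || D) && (D || !B)
    = D && (D || !B)
    = D
Both reduce to D, so they are equivalent.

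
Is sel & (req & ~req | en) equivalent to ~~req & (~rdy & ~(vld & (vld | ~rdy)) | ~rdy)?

No

E1: sel & (req & ~req | en)
    = sel & en   [complement / identity]
E2: ~~req & (~rdy & ~(vld & (vld | ~rdy)) | ~rdy)
    = req & (~rdy & ~(vld & (vld | ~rdy)) | ~rdy)   [double negation]
    = req & (~rdy & ~vld | ~rdy)   [absorption]
    = req & ~rdy   [absorption]
These differ: at en=1, rdy=0, req=0, sel=1, vld=0, E1 = 1 but E2 = 0.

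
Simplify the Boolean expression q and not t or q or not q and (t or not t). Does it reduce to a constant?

q and not t or q or not q and (t or not t)
= q or not q and (t or not t)   (absorption)
= q or not q   (complement / identity)
= True   (complement)

True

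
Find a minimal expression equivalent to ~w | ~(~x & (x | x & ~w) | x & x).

~w | ~x

~w | ~(~x & (x | x & ~w) | x & x)
= ~w | ~(~x & x | x & x)   — absorption
= ~w | ~x   — distribution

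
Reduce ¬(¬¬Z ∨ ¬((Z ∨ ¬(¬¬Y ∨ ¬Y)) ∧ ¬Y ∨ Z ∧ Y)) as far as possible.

False

¬(¬¬Z ∨ ¬((Z ∨ ¬(¬¬Y ∨ ¬Y)) ∧ ¬Y ∨ Z ∧ Y))
= ¬(¬¬Z ∨ ¬((Z ∨ ¬Y ∧ Y) ∧ ¬Y ∨ Z ∧ Y))   [De Morgan]
= ¬(¬¬Z ∨ ¬(Z ∧ ¬Y ∨ Z ∧ Y))   [complement / identity]
= ¬(¬¬Z ∨ ¬Z)   [distribution]
= ¬Z ∧ Z   [De Morgan]
= False   [complement]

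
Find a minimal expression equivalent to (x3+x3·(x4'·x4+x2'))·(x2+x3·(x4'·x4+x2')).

(x3+x3·(x4'·x4+x2'))·(x2+x3·(x4'·x4+x2'))
= x3·x2+x3·(x4'·x4+x2')   [distribution]
= x3·x2+x3·x2'   [complement / identity]
= x3   [distribution]

x3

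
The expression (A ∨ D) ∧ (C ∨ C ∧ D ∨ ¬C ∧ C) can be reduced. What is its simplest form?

(A ∨ D) ∧ (C ∨ C ∧ D ∨ ¬C ∧ C)
= (A ∨ D) ∧ (C ∨ ¬C ∧ C)   (absorption)
= (A ∨ D) ∧ C   (complement / identity)

(A ∨ D) ∧ C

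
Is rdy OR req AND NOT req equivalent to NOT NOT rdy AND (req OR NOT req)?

Yes

E1: rdy OR req AND NOT req
    = rdy   [complement / identity]
E2: NOT NOT rdy AND (req OR NOT req)
    = NOT NOT rdy   [complement / identity]
    = rdy   [double negation]
Both reduce to rdy, so they are equivalent.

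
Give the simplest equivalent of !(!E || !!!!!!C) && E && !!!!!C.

!(!E || !!!!!!C) && E && !!!!!C
= E && !!!!!C && E && !!!!!C   [De Morgan]
= E && !!!!!C   [idempotence]
= E && !!!C   [double negation]
= E && !C   [double negation]

E && !C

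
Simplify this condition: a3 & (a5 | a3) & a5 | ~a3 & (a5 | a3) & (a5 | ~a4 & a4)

a5

a3 & (a5 | a3) & a5 | ~a3 & (a5 | a3) & (a5 | ~a4 & a4)
= a3 & (a5 | a3) & a5 | ~a3 & (a5 | a3) & a5
= (a5 | a3) & a5
= a5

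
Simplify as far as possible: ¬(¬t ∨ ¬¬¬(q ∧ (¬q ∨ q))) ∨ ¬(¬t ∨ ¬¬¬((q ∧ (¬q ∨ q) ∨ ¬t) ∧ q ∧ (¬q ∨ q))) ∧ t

¬(¬t ∨ ¬¬¬(q ∧ (¬q ∨ q))) ∨ ¬(¬t ∨ ¬¬¬((q ∧ (¬q ∨ q) ∨ ¬t) ∧ q ∧ (¬q ∨ q))) ∧ t
= ¬(¬t ∨ ¬¬¬(q ∧ (¬q ∨ q))) ∨ ¬(¬t ∨ ¬¬¬(q ∧ (¬q ∨ q))) ∧ t   [absorption]
= ¬(¬t ∨ ¬¬¬(q ∧ (¬q ∨ q)))   [absorption]
= ¬(¬t ∨ ¬(q ∧ (¬q ∨ q)))   [double negation]
= t ∧ q ∧ (¬q ∨ q)   [De Morgan]
= t ∧ q   [complement / identity]

t ∧ q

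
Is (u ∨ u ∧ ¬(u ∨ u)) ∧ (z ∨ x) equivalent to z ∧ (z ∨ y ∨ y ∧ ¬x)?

No

E1: (u ∨ u ∧ ¬(u ∨ u)) ∧ (z ∨ x)
    = (u ∨ u ∧ ¬u) ∧ (z ∨ x)   — idempotence
    = u ∧ (z ∨ x)   — complement / identity
E2: z ∧ (z ∨ y ∨ y ∧ ¬x)
    = z ∧ (z ∨ y)   — absorption
    = z   — absorption
These differ: at u=0, x=0, y=0, z=1, E1 = 0 but E2 = 1.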